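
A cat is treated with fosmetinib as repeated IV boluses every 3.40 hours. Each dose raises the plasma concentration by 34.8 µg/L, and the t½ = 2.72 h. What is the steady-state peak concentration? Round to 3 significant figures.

60.0 µg/L

k = ln 2 / 2.72 = 0.2548 h⁻¹
Fraction remaining after one interval: e^(−kτ) = e^(−0.2548 × 3.40) = 0.4204
R = 1 / (1 − 0.4204) = 1.725
Css,max = 34.8 × 1.725 ≈ 60.0 µg/L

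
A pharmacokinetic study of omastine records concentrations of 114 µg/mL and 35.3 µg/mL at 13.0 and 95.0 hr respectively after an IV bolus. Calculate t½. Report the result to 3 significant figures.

48.5 hours

k = ln(C₁/C₂) / (t₂ − t₁) = ln(114/35.3) / (95.0 − 13.0)
  = 1.172 / 82.00 = 0.01430 hr⁻¹
t½ = ln 2 / k = ln 2 / 0.01430 ≈ 48.5 hours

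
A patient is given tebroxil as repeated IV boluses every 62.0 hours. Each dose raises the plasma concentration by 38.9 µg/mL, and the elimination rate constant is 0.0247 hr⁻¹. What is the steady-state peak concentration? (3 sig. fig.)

49.6 µg/mL

Fraction remaining after one interval: e^(−kτ) = e^(−0.02470 × 62.0) = 0.2162
R = 1 / (1 − 0.2162) = 1.276
Css,max = 38.9 × 1.276 ≈ 49.6 µg/mL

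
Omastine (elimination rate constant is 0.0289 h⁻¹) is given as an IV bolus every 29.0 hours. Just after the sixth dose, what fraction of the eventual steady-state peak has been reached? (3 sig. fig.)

0.993

f_n = 1 − e^(−nkτ) = 1 − e^(−6 × 0.02890 × 29.0) = 1 − e^(−5.029) = 1 − 0.006548 ≈ 0.993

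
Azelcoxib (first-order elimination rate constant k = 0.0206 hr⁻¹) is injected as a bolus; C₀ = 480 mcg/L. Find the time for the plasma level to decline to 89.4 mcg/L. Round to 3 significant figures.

C(t) = C₀ e^(−kt)  ⇒  t = ln(C₀/C) / k
t = ln(480/89.4) / 0.02060 = 1.681 / 0.02060 ≈ 81.6 hours

81.6 hours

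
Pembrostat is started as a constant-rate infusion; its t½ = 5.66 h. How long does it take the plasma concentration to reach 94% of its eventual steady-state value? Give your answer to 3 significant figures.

k = ln 2 / 5.66 = 0.1225 h⁻¹
f = 1 − e^(−kt)  ⇒  t = −ln(1 − f) / k
t = −ln(1 − 0.94) / 0.1225 = 2.813 / 0.1225 ≈ 23.0 hours

23.0 hours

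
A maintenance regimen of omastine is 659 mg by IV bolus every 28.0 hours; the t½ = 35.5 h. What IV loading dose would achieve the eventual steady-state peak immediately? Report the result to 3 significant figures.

1560 mg

k = ln 2 / 35.5 = 0.01953 h⁻¹
Accumulation ratio R = 1 / (1 − e^(−kτ)) = 1 / (1 − e^(−0.01953×28.0)) = 1 / (1 − 0.5789) = 2.374
Loading dose = maintenance dose × R = 659 × 2.374 ≈ 1560 mg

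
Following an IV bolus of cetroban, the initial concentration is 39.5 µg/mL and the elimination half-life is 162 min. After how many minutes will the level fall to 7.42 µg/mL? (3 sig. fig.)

k = ln 2 / 162 = 0.004279 min⁻¹
C(t) = C₀ e^(−kt)  ⇒  t = ln(C₀/C) / k
t = ln(39.5/7.42) / 0.004279 = 1.672 / 0.004279 ≈ 391 minutes

391 minutes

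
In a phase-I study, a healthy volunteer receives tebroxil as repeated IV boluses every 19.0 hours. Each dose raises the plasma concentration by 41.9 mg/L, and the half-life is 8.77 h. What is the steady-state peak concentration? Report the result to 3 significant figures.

53.9 mg/L

k = ln 2 / 8.77 = 0.07904 h⁻¹
Fraction remaining after one interval: e^(−kτ) = e^(−0.07904 × 19.0) = 0.2228
R = 1 / (1 − 0.2228) = 1.287
Css,max = 41.9 × 1.287 ≈ 53.9 mg/L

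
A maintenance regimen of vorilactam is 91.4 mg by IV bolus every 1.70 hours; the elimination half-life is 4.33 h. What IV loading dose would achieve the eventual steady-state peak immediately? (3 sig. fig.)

384 mg

k = ln 2 / 4.33 = 0.1601 h⁻¹
Accumulation ratio R = 1 / (1 − e^(−kτ)) = 1 / (1 − e^(−0.1601×1.70)) = 1 / (1 − 0.7618) = 4.197
Loading dose = maintenance dose × R = 91.4 × 4.197 ≈ 384 mg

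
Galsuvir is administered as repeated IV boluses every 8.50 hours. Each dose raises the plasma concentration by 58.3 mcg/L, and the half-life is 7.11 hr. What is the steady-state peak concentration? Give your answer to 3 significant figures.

103 mcg/L

k = ln 2 / 7.11 = 0.09749 hr⁻¹
Fraction remaining after one interval: e^(−kτ) = e^(−0.09749 × 8.50) = 0.4366
R = 1 / (1 − 0.4366) = 1.775
Css,max = 58.3 × 1.775 ≈ 103 mcg/L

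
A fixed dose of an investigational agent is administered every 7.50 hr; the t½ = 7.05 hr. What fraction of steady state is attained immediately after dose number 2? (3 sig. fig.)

0.771

k = ln 2 / 7.05 = 0.09832 hr⁻¹
f_n = 1 − e^(−nkτ) = 1 − e^(−2 × 0.09832 × 7.50) = 1 − e^(−1.475) = 1 − 0.2288 ≈ 0.771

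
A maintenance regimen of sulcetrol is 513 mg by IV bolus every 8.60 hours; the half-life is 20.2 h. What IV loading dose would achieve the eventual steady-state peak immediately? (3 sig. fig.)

2010 mg

k = ln 2 / 20.2 = 0.03431 h⁻¹
Accumulation ratio R = 1 / (1 − e^(−kτ)) = 1 / (1 − e^(−0.03431×8.60)) = 1 / (1 − 0.7445) = 3.913
Loading dose = maintenance dose × R = 513 × 3.913 ≈ 2010 mg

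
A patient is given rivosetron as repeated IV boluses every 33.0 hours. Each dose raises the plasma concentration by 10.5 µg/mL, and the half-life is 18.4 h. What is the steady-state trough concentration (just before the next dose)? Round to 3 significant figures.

4.26 µg/mL

k = ln 2 / 18.4 = 0.03767 h⁻¹
Fraction remaining after one interval: e^(−kτ) = e^(−0.03767 × 33.0) = 0.2885
R = 1 / (1 − 0.2885) = 1.405
Css,max = 10.5 × 1.405 = 14.76 µg/mL
Css,min = Css,max × e^(−kτ) = 14.76 × 0.2885 ≈ 4.26 µg/mL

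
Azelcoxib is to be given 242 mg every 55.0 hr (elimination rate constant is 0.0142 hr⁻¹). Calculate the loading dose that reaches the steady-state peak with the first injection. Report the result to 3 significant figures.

446 mg

Accumulation ratio R = 1 / (1 − e^(−kτ)) = 1 / (1 − e^(−0.01420×55.0)) = 1 / (1 − 0.4579) = 1.845
Loading dose = maintenance dose × R = 242 × 1.845 ≈ 446 mg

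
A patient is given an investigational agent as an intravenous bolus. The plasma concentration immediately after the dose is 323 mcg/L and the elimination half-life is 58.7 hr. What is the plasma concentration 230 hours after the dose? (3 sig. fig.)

21.4 mcg/L

k = ln 2 / 58.7 = 0.01181 hr⁻¹
230 hr is 3.918 half-lives, so C = 323 × (1/2)^3.918 = 323 × 0.06614 ≈ 21.4 mcg/L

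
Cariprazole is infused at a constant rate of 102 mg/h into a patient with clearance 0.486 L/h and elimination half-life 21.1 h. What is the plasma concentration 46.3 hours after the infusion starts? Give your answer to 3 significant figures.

164 µg/mL

Css = rate / CL = 102 / 0.486 = 209.9 µg/mL
k = ln 2 / 21.1 = 0.03285 h⁻¹
C(t) = Css (1 − e^(−kt)) = 209.9 × (1 − e^(−1.521)) = 209.9 × 0.7815 ≈ 164 µg/mL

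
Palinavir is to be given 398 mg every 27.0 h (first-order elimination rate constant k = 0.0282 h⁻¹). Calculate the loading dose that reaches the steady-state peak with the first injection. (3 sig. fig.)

747 mg

Accumulation ratio R = 1 / (1 − e^(−kτ)) = 1 / (1 − e^(−0.02820×27.0)) = 1 / (1 − 0.4670) = 1.876
Loading dose = maintenance dose × R = 398 × 1.876 ≈ 747 mg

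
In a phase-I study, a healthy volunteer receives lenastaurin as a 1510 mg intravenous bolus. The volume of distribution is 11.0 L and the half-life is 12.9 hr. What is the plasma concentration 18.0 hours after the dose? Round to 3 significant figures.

52.2 mg/L

C₀ = dose / V = 1510 / 11.0 = 137.3 mg/L
k = ln 2 / 12.9 = 0.05373 hr⁻¹
C(t) = C₀ e^(−kt) = 137.3 × e^(−0.05373 × 18.0) = 137.3 × e^(−0.9672) = 137.3 × 0.3802 ≈ 52.2 mg/L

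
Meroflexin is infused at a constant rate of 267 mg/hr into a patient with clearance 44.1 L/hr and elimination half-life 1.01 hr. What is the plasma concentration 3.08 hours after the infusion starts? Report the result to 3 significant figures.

Css = rate / CL = 267 / 44.1 = 6.054 µg/mL
k = ln 2 / 1.01 = 0.6863 hr⁻¹
C(t) = Css (1 − e^(−kt)) = 6.054 × (1 − e^(−2.114)) = 6.054 × 0.8792 ≈ 5.32 µg/mL

5.32 µg/mL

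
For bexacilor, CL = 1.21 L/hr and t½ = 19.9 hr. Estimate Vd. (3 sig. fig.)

k = ln 2 / t½ = ln 2 / 19.9 = 0.03483 hr⁻¹
V = CL / k = 1.21 / 0.03483 ≈ 34.7 L

34.7 L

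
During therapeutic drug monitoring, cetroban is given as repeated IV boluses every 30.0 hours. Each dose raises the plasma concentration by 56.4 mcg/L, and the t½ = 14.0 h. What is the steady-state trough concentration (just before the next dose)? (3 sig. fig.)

k = ln 2 / 14.0 = 0.04951 h⁻¹
Fraction remaining after one interval: e^(−kτ) = e^(−0.04951 × 30.0) = 0.2264
R = 1 / (1 − 0.2264) = 1.293
Css,max = 56.4 × 1.293 = 72.91 mcg/L
Css,min = Css,max × e^(−kτ) = 72.91 × 0.2264 ≈ 16.5 mcg/L

16.5 mcg/L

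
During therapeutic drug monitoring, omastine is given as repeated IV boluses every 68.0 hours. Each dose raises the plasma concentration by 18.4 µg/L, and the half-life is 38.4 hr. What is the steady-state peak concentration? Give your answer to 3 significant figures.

k = ln 2 / 38.4 = 0.01805 hr⁻¹
Fraction remaining after one interval: e^(−kτ) = e^(−0.01805 × 68.0) = 0.2930
R = 1 / (1 − 0.2930) = 1.415
Css,max = 18.4 × 1.415 ≈ 26.0 µg/L

26.0 µg/L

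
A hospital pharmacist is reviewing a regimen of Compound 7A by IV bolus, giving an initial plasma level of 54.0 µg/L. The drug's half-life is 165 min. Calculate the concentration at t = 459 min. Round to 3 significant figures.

k = ln 2 / 165 = 0.004201 min⁻¹
C(t) = C₀ e^(−kt) = 54.0 × e^(−0.004201 × 459) = 54.0 × e^(−1.928) = 54.0 × 0.1454 ≈ 7.85 µg/L

7.85 µg/L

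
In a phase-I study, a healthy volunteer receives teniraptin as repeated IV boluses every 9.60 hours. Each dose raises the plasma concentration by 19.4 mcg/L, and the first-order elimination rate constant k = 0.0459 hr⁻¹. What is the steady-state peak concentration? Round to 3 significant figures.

54.4 mcg/L

Fraction remaining after one interval: e^(−kτ) = e^(−0.04590 × 9.60) = 0.6436
R = 1 / (1 − 0.6436) = 2.806
Css,max = 19.4 × 2.806 ≈ 54.4 mcg/L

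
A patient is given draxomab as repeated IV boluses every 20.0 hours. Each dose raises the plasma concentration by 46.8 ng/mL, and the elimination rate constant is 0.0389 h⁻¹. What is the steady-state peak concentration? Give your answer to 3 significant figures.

Fraction remaining after one interval: e^(−kτ) = e^(−0.03890 × 20.0) = 0.4593
R = 1 / (1 − 0.4593) = 1.850
Css,max = 46.8 × 1.850 ≈ 86.6 ng/mL

86.6 ng/mL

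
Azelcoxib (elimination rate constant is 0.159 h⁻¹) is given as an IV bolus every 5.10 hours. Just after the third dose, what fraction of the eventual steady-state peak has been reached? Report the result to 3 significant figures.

f_n = 1 − e^(−nkτ) = 1 − e^(−3 × 0.1590 × 5.10) = 1 − e^(−2.433) = 1 − 0.08780 ≈ 0.912

0.912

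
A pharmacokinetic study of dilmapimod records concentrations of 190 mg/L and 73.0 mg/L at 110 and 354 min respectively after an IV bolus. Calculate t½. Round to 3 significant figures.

177 minutes

k = ln(C₁/C₂) / (t₂ − t₁) = ln(190/73.0) / (354 − 110)
  = 0.9566 / 244.0 = 0.003920 min⁻¹
t½ = ln 2 / k = ln 2 / 0.003920 ≈ 177 minutes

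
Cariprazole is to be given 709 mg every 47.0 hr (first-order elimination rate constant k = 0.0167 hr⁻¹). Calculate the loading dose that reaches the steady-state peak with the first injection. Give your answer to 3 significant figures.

Accumulation ratio R = 1 / (1 − e^(−kτ)) = 1 / (1 − e^(−0.01670×47.0)) = 1 / (1 − 0.4562) = 1.839
Loading dose = maintenance dose × R = 709 × 1.839 ≈ 1300 mg

1300 mg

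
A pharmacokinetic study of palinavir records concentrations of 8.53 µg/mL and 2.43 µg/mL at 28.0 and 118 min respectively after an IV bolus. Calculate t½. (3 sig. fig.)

k = ln(C₁/C₂) / (t₂ − t₁) = ln(8.53/2.43) / (118 − 28.0)
  = 1.256 / 90.00 = 0.01395 min⁻¹
t½ = ln 2 / k = ln 2 / 0.01395 ≈ 49.7 minutes

49.7 minutes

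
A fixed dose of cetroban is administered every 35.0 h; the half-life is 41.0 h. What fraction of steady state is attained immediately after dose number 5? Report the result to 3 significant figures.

k = ln 2 / 41.0 = 0.01691 h⁻¹
f_n = 1 − e^(−nkτ) = 1 − e^(−5 × 0.01691 × 35.0) = 1 − e^(−2.959) = 1 − 0.05189 ≈ 0.948

0.948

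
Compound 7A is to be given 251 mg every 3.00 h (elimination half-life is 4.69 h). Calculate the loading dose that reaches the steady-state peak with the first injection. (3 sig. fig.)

k = ln 2 / 4.69 = 0.1478 h⁻¹
Accumulation ratio R = 1 / (1 − e^(−kτ)) = 1 / (1 − e^(−0.1478×3.00)) = 1 / (1 − 0.6419) = 2.792
Loading dose = maintenance dose × R = 251 × 2.792 ≈ 701 mg

701 mg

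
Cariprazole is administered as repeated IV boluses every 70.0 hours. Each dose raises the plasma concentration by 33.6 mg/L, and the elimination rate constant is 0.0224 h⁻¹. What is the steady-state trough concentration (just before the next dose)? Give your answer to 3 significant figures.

Fraction remaining after one interval: e^(−kτ) = e^(−0.02240 × 70.0) = 0.2085
R = 1 / (1 − 0.2085) = 1.263
Css,max = 33.6 × 1.263 = 42.45 mg/L
Css,min = Css,max × e^(−kτ) = 42.45 × 0.2085 ≈ 8.85 mg/L

8.85 mg/L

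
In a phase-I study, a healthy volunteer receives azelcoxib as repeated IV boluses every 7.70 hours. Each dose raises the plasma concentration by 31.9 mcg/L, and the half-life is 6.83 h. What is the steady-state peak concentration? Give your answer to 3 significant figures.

58.8 mcg/L

k = ln 2 / 6.83 = 0.1015 h⁻¹
Fraction remaining after one interval: e^(−kτ) = e^(−0.1015 × 7.70) = 0.4577
R = 1 / (1 − 0.4577) = 1.844
Css,max = 31.9 × 1.844 ≈ 58.8 mcg/L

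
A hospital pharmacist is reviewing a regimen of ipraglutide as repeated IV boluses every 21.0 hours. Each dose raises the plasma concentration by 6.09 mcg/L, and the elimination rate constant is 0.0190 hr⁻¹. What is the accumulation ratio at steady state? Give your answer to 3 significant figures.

3.04

Fraction remaining after one interval: e^(−kτ) = e^(−0.01900 × 21.0) = 0.6710
R = 1 / (1 − 0.6710) = 1 / 0.3290 ≈ 3.04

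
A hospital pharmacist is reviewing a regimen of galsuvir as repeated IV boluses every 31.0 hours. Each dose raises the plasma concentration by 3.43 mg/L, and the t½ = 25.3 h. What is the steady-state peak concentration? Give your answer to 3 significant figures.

k = ln 2 / 25.3 = 0.02740 h⁻¹
Fraction remaining after one interval: e^(−kτ) = e^(−0.02740 × 31.0) = 0.4277
R = 1 / (1 − 0.4277) = 1.747
Css,max = 3.43 × 1.747 ≈ 5.99 mg/L

5.99 mg/L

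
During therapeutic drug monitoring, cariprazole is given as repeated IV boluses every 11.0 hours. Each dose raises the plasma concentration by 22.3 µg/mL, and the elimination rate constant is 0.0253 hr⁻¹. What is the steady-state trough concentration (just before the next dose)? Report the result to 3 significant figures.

Fraction remaining after one interval: e^(−kτ) = e^(−0.02530 × 11.0) = 0.7571
R = 1 / (1 − 0.7571) = 4.116
Css,max = 22.3 × 4.116 = 91.80 µg/mL
Css,min = Css,max × e^(−kτ) = 91.80 × 0.7571 ≈ 69.5 µg/mL

69.5 µg/mL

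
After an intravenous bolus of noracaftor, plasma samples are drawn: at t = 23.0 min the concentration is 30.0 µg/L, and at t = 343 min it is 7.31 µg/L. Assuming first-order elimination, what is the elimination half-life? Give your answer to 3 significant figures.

157 minutes

k = ln(C₁/C₂) / (t₂ − t₁) = ln(30.0/7.31) / (343 − 23.0)
  = 1.412 / 320.0 = 0.004412 min⁻¹
t½ = ln 2 / k = ln 2 / 0.004412 ≈ 157 minutes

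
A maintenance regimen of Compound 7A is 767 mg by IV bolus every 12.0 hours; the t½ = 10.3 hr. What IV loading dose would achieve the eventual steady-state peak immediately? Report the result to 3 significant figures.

k = ln 2 / 10.3 = 0.06730 hr⁻¹
Accumulation ratio R = 1 / (1 − e^(−kτ)) = 1 / (1 − e^(−0.06730×12.0)) = 1 / (1 − 0.4459) = 1.805
Loading dose = maintenance dose × R = 767 × 1.805 ≈ 1380 mg

1380 mg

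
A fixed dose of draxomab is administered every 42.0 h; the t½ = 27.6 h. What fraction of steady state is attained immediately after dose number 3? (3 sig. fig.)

k = ln 2 / 27.6 = 0.02511 h⁻¹
f_n = 1 − e^(−nkτ) = 1 − e^(−3 × 0.02511 × 42.0) = 1 − e^(−3.164) = 1 − 0.04224 ≈ 0.958

0.958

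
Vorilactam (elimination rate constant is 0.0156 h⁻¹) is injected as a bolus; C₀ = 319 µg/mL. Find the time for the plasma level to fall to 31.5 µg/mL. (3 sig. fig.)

C(t) = C₀ e^(−kt)  ⇒  t = ln(C₀/C) / k
t = ln(319/31.5) / 0.01560 = 2.315 / 0.01560 ≈ 148 hours

148 hours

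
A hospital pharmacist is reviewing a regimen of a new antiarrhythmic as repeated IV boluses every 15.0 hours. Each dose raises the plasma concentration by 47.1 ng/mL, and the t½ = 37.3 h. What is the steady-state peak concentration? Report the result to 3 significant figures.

194 ng/mL

k = ln 2 / 37.3 = 0.01858 h⁻¹
Fraction remaining after one interval: e^(−kτ) = e^(−0.01858 × 15.0) = 0.7567
R = 1 / (1 − 0.7567) = 4.111
Css,max = 47.1 × 4.111 ≈ 194 ng/mL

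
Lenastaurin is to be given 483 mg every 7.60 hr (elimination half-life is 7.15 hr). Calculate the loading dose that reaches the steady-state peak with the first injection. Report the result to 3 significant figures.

926 mg

k = ln 2 / 7.15 = 0.09694 hr⁻¹
Accumulation ratio R = 1 / (1 − e^(−kτ)) = 1 / (1 − e^(−0.09694×7.60)) = 1 / (1 − 0.4787) = 1.918
Loading dose = maintenance dose × R = 483 × 1.918 ≈ 926 mg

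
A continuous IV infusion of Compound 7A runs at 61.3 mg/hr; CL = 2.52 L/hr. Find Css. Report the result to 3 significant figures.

24.3 mg/L

Css = infusion rate / CL = 61.3 / 2.52 ≈ 24.3 mg/L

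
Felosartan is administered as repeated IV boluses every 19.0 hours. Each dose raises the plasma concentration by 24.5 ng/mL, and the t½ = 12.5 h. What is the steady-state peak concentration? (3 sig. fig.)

k = ln 2 / 12.5 = 0.05545 h⁻¹
Fraction remaining after one interval: e^(−kτ) = e^(−0.05545 × 19.0) = 0.3487
R = 1 / (1 − 0.3487) = 1.535
Css,max = 24.5 × 1.535 ≈ 37.6 ng/mL

37.6 ng/mL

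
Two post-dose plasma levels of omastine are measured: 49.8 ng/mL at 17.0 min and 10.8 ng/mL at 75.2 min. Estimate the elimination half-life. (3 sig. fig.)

k = ln(C₁/C₂) / (t₂ − t₁) = ln(49.8/10.8) / (75.2 − 17.0)
  = 1.528 / 58.20 = 0.02626 min⁻¹
t½ = ln 2 / k = ln 2 / 0.02626 ≈ 26.4 minutes

26.4 minutes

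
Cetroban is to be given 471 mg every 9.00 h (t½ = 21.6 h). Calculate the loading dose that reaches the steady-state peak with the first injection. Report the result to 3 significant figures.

1880 mg

k = ln 2 / 21.6 = 0.03209 h⁻¹
Accumulation ratio R = 1 / (1 − e^(−kτ)) = 1 / (1 − e^(−0.03209×9.00)) = 1 / (1 − 0.7492) = 3.987
Loading dose = maintenance dose × R = 471 × 3.987 ≈ 1880 mg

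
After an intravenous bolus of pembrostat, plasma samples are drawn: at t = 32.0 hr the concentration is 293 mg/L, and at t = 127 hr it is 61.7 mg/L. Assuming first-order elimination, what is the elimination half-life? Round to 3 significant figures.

42.3 hours

k = ln(C₁/C₂) / (t₂ − t₁) = ln(293/61.7) / (127 − 32.0)
  = 1.558 / 95.00 = 0.01640 hr⁻¹
t½ = ln 2 / k = ln 2 / 0.01640 ≈ 42.3 hours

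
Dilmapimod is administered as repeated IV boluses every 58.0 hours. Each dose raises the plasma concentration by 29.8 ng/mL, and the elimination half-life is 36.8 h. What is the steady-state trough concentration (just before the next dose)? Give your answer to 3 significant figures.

k = ln 2 / 36.8 = 0.01884 h⁻¹
Fraction remaining after one interval: e^(−kτ) = e^(−0.01884 × 58.0) = 0.3354
R = 1 / (1 − 0.3354) = 1.505
Css,max = 29.8 × 1.505 = 44.84 ng/mL
Css,min = Css,max × e^(−kτ) = 44.84 × 0.3354 ≈ 15.0 ng/mL

15.0 ng/mL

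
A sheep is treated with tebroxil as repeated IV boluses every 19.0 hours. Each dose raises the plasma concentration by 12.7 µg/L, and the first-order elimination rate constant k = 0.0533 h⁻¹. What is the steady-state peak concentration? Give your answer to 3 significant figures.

Fraction remaining after one interval: e^(−kτ) = e^(−0.05330 × 19.0) = 0.3632
R = 1 / (1 − 0.3632) = 1.570
Css,max = 12.7 × 1.570 ≈ 19.9 µg/L

19.9 µg/L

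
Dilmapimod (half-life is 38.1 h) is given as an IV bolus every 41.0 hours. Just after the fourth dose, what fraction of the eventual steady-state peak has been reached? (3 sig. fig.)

k = ln 2 / 38.1 = 0.01819 h⁻¹
f_n = 1 − e^(−nkτ) = 1 − e^(−4 × 0.01819 × 41.0) = 1 − e^(−2.984) = 1 − 0.05061 ≈ 0.949

0.949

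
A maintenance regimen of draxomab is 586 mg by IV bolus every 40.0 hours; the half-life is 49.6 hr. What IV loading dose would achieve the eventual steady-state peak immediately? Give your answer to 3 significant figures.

k = ln 2 / 49.6 = 0.01397 hr⁻¹
Accumulation ratio R = 1 / (1 − e^(−kτ)) = 1 / (1 − e^(−0.01397×40.0)) = 1 / (1 − 0.5718) = 2.335
Loading dose = maintenance dose × R = 586 × 2.335 ≈ 1370 mg

1370 mg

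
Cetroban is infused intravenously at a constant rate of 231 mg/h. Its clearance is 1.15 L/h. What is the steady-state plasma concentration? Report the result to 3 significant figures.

Css = infusion rate / CL = 231 / 1.15 ≈ 201 µg/mL

201 µg/mL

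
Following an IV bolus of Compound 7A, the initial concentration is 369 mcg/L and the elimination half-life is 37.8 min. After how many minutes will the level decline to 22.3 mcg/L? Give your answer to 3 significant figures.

153 minutes

k = ln 2 / 37.8 = 0.01834 min⁻¹
C(t) = C₀ e^(−kt)  ⇒  t = ln(C₀/C) / k
t = ln(369/22.3) / 0.01834 = 2.806 / 0.01834 ≈ 153 minutes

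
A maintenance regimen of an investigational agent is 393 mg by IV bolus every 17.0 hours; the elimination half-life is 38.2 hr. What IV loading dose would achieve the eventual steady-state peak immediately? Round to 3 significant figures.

k = ln 2 / 38.2 = 0.01815 hr⁻¹
Accumulation ratio R = 1 / (1 − e^(−kτ)) = 1 / (1 − e^(−0.01815×17.0)) = 1 / (1 − 0.7346) = 3.767
Loading dose = maintenance dose × R = 393 × 3.767 ≈ 1480 mg

1480 mg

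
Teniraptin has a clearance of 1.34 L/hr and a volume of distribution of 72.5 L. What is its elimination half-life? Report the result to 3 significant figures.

k = CL / V = 1.34 / 72.5 = 0.01848 hr⁻¹
t½ = ln 2 / k = ln 2 / 0.01848 ≈ 37.5 hours

37.5 hours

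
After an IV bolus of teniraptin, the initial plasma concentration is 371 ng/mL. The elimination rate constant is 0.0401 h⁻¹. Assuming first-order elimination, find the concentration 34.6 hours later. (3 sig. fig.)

C(t) = C₀ e^(−kt) = 371 × e^(−0.04010 × 34.6) = 371 × e^(−1.387) = 371 × 0.2497 ≈ 92.6 ng/mL

92.6 ng/mL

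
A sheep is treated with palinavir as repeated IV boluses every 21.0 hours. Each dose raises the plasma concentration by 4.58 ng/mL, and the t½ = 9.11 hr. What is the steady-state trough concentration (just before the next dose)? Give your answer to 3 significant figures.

k = ln 2 / 9.11 = 0.07609 hr⁻¹
Fraction remaining after one interval: e^(−kτ) = e^(−0.07609 × 21.0) = 0.2023
R = 1 / (1 − 0.2023) = 1.254
Css,max = 4.58 × 1.254 = 5.742 ng/mL
Css,min = Css,max × e^(−kτ) = 5.742 × 0.2023 ≈ 1.16 ng/mL

1.16 ng/mL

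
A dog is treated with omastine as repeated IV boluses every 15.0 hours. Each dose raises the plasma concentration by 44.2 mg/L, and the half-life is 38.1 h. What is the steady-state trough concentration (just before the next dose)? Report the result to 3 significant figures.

141 mg/L

k = ln 2 / 38.1 = 0.01819 h⁻¹
Fraction remaining after one interval: e^(−kτ) = e^(−0.01819 × 15.0) = 0.7612
R = 1 / (1 − 0.7612) = 4.187
Css,max = 44.2 × 4.187 = 185.1 mg/L
Css,min = Css,max × e^(−kτ) = 185.1 × 0.7612 ≈ 141 mg/L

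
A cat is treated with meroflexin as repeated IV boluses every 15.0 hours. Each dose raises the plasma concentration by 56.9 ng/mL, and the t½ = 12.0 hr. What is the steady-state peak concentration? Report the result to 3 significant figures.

98.2 ng/mL

k = ln 2 / 12.0 = 0.05776 hr⁻¹
Fraction remaining after one interval: e^(−kτ) = e^(−0.05776 × 15.0) = 0.4204
R = 1 / (1 − 0.4204) = 1.725
Css,max = 56.9 × 1.725 ≈ 98.2 ng/mL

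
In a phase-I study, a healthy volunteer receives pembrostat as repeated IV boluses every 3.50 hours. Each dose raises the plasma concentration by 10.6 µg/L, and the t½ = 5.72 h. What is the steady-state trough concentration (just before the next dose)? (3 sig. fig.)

20.1 µg/L

k = ln 2 / 5.72 = 0.1212 h⁻¹
Fraction remaining after one interval: e^(−kτ) = e^(−0.1212 × 3.50) = 0.6543
R = 1 / (1 − 0.6543) = 2.893
Css,max = 10.6 × 2.893 = 30.67 µg/L
Css,min = Css,max × e^(−kτ) = 30.67 × 0.6543 ≈ 20.1 µg/L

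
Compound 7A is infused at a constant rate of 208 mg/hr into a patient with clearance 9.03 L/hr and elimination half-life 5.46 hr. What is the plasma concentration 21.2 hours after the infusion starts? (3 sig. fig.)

Css = rate / CL = 208 / 9.03 = 23.03 mg/L
k = ln 2 / 5.46 = 0.1270 hr⁻¹
C(t) = Css (1 − e^(−kt)) = 23.03 × (1 − e^(−2.691)) = 23.03 × 0.9322 ≈ 21.5 mg/L

21.5 mg/L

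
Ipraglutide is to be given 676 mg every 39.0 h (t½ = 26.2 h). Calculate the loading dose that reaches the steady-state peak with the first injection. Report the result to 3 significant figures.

1050 mg

k = ln 2 / 26.2 = 0.02646 h⁻¹
Accumulation ratio R = 1 / (1 − e^(−kτ)) = 1 / (1 − e^(−0.02646×39.0)) = 1 / (1 − 0.3564) = 1.554
Loading dose = maintenance dose × R = 676 × 1.554 ≈ 1050 mg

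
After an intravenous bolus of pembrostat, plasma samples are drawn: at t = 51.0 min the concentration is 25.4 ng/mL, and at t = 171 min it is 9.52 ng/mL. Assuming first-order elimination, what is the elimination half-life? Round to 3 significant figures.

k = ln(C₁/C₂) / (t₂ − t₁) = ln(25.4/9.52) / (171 − 51.0)
  = 0.9814 / 120.0 = 0.008178 min⁻¹
t½ = ln 2 / k = ln 2 / 0.008178 ≈ 84.8 minutes

84.8 minutes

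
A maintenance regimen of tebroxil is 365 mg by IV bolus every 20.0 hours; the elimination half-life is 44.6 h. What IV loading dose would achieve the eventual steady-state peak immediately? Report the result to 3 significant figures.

k = ln 2 / 44.6 = 0.01554 h⁻¹
Accumulation ratio R = 1 / (1 − e^(−kτ)) = 1 / (1 − e^(−0.01554×20.0)) = 1 / (1 − 0.7328) = 3.743
Loading dose = maintenance dose × R = 365 × 3.743 ≈ 1370 mg

1370 mg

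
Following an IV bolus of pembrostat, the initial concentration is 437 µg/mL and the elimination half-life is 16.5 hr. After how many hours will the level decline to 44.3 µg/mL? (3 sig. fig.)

54.5 hours

k = ln 2 / 16.5 = 0.04201 hr⁻¹
C(t) = C₀ e^(−kt)  ⇒  t = ln(C₀/C) / k
t = ln(437/44.3) / 0.04201 = 2.289 / 0.04201 ≈ 54.5 hours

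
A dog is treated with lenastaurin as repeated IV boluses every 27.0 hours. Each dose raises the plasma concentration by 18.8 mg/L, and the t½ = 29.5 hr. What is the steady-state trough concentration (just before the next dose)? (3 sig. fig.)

k = ln 2 / 29.5 = 0.02350 hr⁻¹
Fraction remaining after one interval: e^(−kτ) = e^(−0.02350 × 27.0) = 0.5303
R = 1 / (1 − 0.5303) = 2.129
Css,max = 18.8 × 2.129 = 40.02 mg/L
Css,min = Css,max × e^(−kτ) = 40.02 × 0.5303 ≈ 21.2 mg/L

21.2 mg/L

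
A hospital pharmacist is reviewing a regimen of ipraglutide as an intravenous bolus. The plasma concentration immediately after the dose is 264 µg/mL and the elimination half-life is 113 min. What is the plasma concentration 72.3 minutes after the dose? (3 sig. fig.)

169 µg/mL

k = ln 2 / 113 = 0.006134 min⁻¹
C(t) = C₀ e^(−kt) = 264 × e^(−0.006134 × 72.3) = 264 × e^(−0.4435) = 264 × 0.6418 ≈ 169 µg/mL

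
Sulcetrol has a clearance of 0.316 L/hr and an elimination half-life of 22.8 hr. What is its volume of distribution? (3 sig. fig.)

k = ln 2 / t½ = ln 2 / 22.8 = 0.03040 hr⁻¹
V = CL / k = 0.316 / 0.03040 ≈ 10.4 L

10.4 L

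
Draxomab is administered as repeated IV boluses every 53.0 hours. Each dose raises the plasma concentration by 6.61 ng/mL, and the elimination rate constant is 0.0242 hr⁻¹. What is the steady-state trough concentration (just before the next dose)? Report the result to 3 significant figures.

2.54 ng/mL

Fraction remaining after one interval: e^(−kτ) = e^(−0.02420 × 53.0) = 0.2773
R = 1 / (1 − 0.2773) = 1.384
Css,max = 6.61 × 1.384 = 9.146 ng/mL
Css,min = Css,max × e^(−kτ) = 9.146 × 0.2773 ≈ 2.54 ng/mL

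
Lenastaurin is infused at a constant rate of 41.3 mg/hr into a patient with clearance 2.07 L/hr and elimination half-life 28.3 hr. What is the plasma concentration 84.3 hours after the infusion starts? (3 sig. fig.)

Css = rate / CL = 41.3 / 2.07 = 19.95 µg/mL
k = ln 2 / 28.3 = 0.02449 hr⁻¹
C(t) = Css (1 − e^(−kt)) = 19.95 × (1 − e^(−2.065)) = 19.95 × 0.8731 ≈ 17.4 µg/mL

17.4 µg/mL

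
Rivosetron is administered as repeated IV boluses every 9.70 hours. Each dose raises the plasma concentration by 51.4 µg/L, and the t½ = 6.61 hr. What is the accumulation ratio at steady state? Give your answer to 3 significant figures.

1.57

k = ln 2 / 6.61 = 0.1049 hr⁻¹
Fraction remaining after one interval: e^(−kτ) = e^(−0.1049 × 9.70) = 0.3616
R = 1 / (1 − 0.3616) = 1 / 0.6384 ≈ 1.57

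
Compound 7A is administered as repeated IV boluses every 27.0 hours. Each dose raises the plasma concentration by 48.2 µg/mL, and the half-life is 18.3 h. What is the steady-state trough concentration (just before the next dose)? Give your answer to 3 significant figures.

k = ln 2 / 18.3 = 0.03788 h⁻¹
Fraction remaining after one interval: e^(−kτ) = e^(−0.03788 × 27.0) = 0.3596
R = 1 / (1 − 0.3596) = 1.562
Css,max = 48.2 × 1.562 = 75.27 µg/mL
Css,min = Css,max × e^(−kτ) = 75.27 × 0.3596 ≈ 27.1 µg/mL

27.1 µg/mL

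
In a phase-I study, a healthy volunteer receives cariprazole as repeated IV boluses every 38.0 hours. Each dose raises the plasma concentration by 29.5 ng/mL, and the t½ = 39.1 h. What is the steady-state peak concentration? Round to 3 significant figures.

k = ln 2 / 39.1 = 0.01773 h⁻¹
Fraction remaining after one interval: e^(−kτ) = e^(−0.01773 × 38.0) = 0.5098
R = 1 / (1 − 0.5098) = 2.040
Css,max = 29.5 × 2.040 ≈ 60.2 ng/mL

60.2 ng/mL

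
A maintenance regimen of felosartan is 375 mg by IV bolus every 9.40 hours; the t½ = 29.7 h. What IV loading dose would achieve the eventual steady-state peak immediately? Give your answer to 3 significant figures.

1900 mg

k = ln 2 / 29.7 = 0.02334 h⁻¹
Accumulation ratio R = 1 / (1 − e^(−kτ)) = 1 / (1 − e^(−0.02334×9.40)) = 1 / (1 − 0.8030) = 5.077
Loading dose = maintenance dose × R = 375 × 5.077 ≈ 1900 mg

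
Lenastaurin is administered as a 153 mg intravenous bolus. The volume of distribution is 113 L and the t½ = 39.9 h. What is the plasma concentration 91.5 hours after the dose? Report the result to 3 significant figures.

0.276 µg/mL

C₀ = dose / V = 153 / 113 = 1.354 µg/mL
k = ln 2 / 39.9 = 0.01737 h⁻¹
C(t) = C₀ e^(−kt) = 1.354 × e^(−0.01737 × 91.5) = 1.354 × e^(−1.590) = 1.354 × 0.2040 ≈ 0.276 µg/mL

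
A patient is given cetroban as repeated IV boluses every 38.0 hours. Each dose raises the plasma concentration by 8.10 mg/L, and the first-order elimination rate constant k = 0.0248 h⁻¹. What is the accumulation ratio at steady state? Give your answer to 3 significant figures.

1.64

Fraction remaining after one interval: e^(−kτ) = e^(−0.02480 × 38.0) = 0.3897
R = 1 / (1 − 0.3897) = 1 / 0.6103 ≈ 1.64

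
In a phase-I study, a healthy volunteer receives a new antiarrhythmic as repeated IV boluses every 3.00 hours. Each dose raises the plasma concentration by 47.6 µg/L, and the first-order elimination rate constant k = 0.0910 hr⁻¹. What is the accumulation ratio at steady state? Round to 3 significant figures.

4.19

Fraction remaining after one interval: e^(−kτ) = e^(−0.09100 × 3.00) = 0.7611
R = 1 / (1 − 0.7611) = 1 / 0.2389 ≈ 4.19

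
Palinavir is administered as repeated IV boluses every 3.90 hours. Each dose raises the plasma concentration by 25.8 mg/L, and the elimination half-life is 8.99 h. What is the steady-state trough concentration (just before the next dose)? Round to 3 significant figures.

73.5 mg/L

k = ln 2 / 8.99 = 0.07710 h⁻¹
Fraction remaining after one interval: e^(−kτ) = e^(−0.07710 × 3.90) = 0.7403
R = 1 / (1 − 0.7403) = 3.851
Css,max = 25.8 × 3.851 = 99.35 mg/L
Css,min = Css,max × e^(−kτ) = 99.35 × 0.7403 ≈ 73.5 mg/L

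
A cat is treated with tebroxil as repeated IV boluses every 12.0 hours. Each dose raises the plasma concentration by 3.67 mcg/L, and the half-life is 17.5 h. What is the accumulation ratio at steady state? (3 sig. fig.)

k = ln 2 / 17.5 = 0.03961 h⁻¹
Fraction remaining after one interval: e^(−kτ) = e^(−0.03961 × 12.0) = 0.6217
R = 1 / (1 − 0.6217) = 1 / 0.3783 ≈ 2.64

2.64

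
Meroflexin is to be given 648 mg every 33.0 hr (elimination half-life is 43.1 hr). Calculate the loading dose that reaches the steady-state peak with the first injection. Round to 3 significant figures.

k = ln 2 / 43.1 = 0.01608 hr⁻¹
Accumulation ratio R = 1 / (1 − e^(−kτ)) = 1 / (1 − e^(−0.01608×33.0)) = 1 / (1 − 0.5882) = 2.428
Loading dose = maintenance dose × R = 648 × 2.428 ≈ 1570 mg

1570 mg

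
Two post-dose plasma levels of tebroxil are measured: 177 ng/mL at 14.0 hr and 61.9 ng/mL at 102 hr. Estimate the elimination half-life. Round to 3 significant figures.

58.1 hours

k = ln(C₁/C₂) / (t₂ − t₁) = ln(177/61.9) / (102 − 14.0)
  = 1.051 / 88.00 = 0.01194 hr⁻¹
t½ = ln 2 / k = ln 2 / 0.01194 ≈ 58.1 hours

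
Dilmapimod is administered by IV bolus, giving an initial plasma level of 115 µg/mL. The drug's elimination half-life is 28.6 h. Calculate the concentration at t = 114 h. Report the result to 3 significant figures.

k = ln 2 / 28.6 = 0.02424 h⁻¹
C(t) = C₀ e^(−kt) = 115 × e^(−0.02424 × 114) = 115 × e^(−2.763) = 115 × 0.06311 ≈ 7.26 µg/mL

7.26 µg/mL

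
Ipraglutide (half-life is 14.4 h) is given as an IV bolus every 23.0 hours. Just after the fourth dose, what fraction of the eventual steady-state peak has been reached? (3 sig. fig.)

k = ln 2 / 14.4 = 0.04814 h⁻¹
f_n = 1 − e^(−nkτ) = 1 − e^(−4 × 0.04814 × 23.0) = 1 − e^(−4.428) = 1 − 0.01193 ≈ 0.988

0.988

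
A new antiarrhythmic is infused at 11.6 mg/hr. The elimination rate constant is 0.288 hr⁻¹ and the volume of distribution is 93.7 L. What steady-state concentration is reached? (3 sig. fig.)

CL = k · V = 0.288 × 93.7 = 26.99 L/hr
Css = rate / CL = 11.6 / 26.99 ≈ 0.430 µg/mL

0.430 µg/mL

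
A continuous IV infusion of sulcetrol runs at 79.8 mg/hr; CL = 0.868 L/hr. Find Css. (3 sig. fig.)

91.9 µg/mL

Css = infusion rate / CL = 79.8 / 0.868 ≈ 91.9 µg/mL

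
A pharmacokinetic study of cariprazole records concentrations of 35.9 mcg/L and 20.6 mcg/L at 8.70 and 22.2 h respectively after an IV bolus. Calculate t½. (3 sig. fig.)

16.8 hours

k = ln(C₁/C₂) / (t₂ − t₁) = ln(35.9/20.6) / (22.2 − 8.70)
  = 0.5554 / 13.50 = 0.04114 h⁻¹
t½ = ln 2 / k = ln 2 / 0.04114 ≈ 16.8 hours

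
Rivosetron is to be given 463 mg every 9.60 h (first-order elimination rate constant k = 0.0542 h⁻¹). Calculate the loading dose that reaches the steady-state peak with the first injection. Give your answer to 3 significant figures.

1140 mg

Accumulation ratio R = 1 / (1 − e^(−kτ)) = 1 / (1 − e^(−0.05420×9.60)) = 1 / (1 − 0.5943) = 2.465
Loading dose = maintenance dose × R = 463 × 2.465 ≈ 1140 mg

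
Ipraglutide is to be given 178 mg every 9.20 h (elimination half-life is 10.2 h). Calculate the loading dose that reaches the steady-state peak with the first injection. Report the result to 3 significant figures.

k = ln 2 / 10.2 = 0.06796 h⁻¹
Accumulation ratio R = 1 / (1 − e^(−kτ)) = 1 / (1 − e^(−0.06796×9.20)) = 1 / (1 − 0.5352) = 2.151
Loading dose = maintenance dose × R = 178 × 2.151 ≈ 383 mg

383 mg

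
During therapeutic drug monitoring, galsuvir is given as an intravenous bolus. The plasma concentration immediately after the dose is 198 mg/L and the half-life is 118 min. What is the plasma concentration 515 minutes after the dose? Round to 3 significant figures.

k = ln 2 / 118 = 0.005874 min⁻¹
515 min is 4.364 half-lives, so C = 198 × (1/2)^4.364 = 198 × 0.04855 ≈ 9.61 mg/L

9.61 mg/L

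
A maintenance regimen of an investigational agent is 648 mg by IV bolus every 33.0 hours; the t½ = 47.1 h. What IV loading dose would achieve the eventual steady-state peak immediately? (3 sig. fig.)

1680 mg

k = ln 2 / 47.1 = 0.01472 h⁻¹
Accumulation ratio R = 1 / (1 − e^(−kτ)) = 1 / (1 − e^(−0.01472×33.0)) = 1 / (1 − 0.6153) = 2.599
Loading dose = maintenance dose × R = 648 × 2.599 ≈ 1680 mg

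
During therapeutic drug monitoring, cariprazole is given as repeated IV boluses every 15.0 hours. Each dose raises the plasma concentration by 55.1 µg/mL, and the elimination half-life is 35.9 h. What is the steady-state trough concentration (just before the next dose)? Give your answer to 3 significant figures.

164 µg/mL

k = ln 2 / 35.9 = 0.01931 h⁻¹
Fraction remaining after one interval: e^(−kτ) = e^(−0.01931 × 15.0) = 0.7486
R = 1 / (1 − 0.7486) = 3.977
Css,max = 55.1 × 3.977 = 219.1 µg/mL
Css,min = Css,max × e^(−kτ) = 219.1 × 0.7486 ≈ 164 µg/mL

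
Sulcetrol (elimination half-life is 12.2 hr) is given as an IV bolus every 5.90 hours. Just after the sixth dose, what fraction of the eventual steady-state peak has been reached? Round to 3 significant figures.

k = ln 2 / 12.2 = 0.05682 hr⁻¹
f_n = 1 − e^(−nkτ) = 1 − e^(−6 × 0.05682 × 5.90) = 1 − e^(−2.011) = 1 − 0.1338 ≈ 0.866

0.866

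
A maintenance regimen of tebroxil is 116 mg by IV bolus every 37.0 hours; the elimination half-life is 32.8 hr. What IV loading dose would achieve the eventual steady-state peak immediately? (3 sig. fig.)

214 mg

k = ln 2 / 32.8 = 0.02113 hr⁻¹
Accumulation ratio R = 1 / (1 − e^(−kτ)) = 1 / (1 − e^(−0.02113×37.0)) = 1 / (1 − 0.4575) = 1.843
Loading dose = maintenance dose × R = 116 × 1.843 ≈ 214 mg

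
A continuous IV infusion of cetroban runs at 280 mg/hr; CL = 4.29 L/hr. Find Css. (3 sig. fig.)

Css = infusion rate / CL = 280 / 4.29 ≈ 65.3 mg/L

65.3 mg/L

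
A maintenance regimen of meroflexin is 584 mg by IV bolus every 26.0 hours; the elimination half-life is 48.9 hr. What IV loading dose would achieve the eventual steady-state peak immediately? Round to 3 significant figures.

1890 mg

k = ln 2 / 48.9 = 0.01417 hr⁻¹
Accumulation ratio R = 1 / (1 − e^(−kτ)) = 1 / (1 − e^(−0.01417×26.0)) = 1 / (1 − 0.6917) = 3.244
Loading dose = maintenance dose × R = 584 × 3.244 ≈ 1890 mg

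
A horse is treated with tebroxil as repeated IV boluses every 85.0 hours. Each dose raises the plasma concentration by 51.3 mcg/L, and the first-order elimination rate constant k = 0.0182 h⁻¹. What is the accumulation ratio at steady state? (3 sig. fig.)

Fraction remaining after one interval: e^(−kτ) = e^(−0.01820 × 85.0) = 0.2129
R = 1 / (1 − 0.2129) = 1 / 0.7871 ≈ 1.27

1.27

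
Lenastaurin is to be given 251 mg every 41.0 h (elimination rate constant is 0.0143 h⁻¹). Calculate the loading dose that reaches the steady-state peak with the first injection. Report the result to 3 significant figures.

566 mg

Accumulation ratio R = 1 / (1 − e^(−kτ)) = 1 / (1 − e^(−0.01430×41.0)) = 1 / (1 − 0.5564) = 2.254
Loading dose = maintenance dose × R = 251 × 2.254 ≈ 566 mg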